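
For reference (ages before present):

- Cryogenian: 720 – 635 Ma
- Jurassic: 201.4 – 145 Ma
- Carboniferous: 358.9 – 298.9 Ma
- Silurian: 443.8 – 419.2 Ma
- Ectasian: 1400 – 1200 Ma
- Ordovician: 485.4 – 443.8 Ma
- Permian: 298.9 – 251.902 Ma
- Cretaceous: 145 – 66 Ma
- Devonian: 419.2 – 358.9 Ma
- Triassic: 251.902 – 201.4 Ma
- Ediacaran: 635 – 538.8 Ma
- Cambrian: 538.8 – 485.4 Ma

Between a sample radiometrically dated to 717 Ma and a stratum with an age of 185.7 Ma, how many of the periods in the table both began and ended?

717 Ma sits inside the Cryogenian (720–635) and 185.7 Ma inside the Jurassic (201.4–145); neither of those is wholly between the two dates.
The listed periods lying completely between them are Ediacaran, Cambrian, Ordovician, Silurian, Devonian, Carboniferous, Permian, Triassic — 8 in all.

8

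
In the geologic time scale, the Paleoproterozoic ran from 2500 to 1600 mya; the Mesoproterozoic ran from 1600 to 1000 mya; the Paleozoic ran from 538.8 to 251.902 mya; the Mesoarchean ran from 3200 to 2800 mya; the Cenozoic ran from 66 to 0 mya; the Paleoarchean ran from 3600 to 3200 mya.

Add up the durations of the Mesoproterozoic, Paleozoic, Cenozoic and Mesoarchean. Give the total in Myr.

Duration is start − end for each: (1600 − 1000) + (538.8 − 251.902) + (66 − 0) + (3200 − 2800).
That is 600 + 286.898 + 66 + 400, which totals 1352.898 million years.

1352.898 million years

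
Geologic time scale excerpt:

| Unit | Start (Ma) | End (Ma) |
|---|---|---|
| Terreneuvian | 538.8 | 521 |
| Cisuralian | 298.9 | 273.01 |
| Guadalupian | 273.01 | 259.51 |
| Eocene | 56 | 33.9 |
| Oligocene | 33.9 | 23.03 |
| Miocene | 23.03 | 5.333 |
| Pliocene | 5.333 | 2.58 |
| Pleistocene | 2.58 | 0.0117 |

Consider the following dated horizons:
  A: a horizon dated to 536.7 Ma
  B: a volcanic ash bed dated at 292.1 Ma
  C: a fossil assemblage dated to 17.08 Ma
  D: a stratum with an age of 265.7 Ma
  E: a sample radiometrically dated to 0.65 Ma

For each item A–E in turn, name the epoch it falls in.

Match each age against the start–end ranges in the excerpt: A = 536.7 Ma → Terreneuvian (538.8–521); B = 292.1 Ma → Cisuralian (298.9–273.01); C = 17.08 Ma → Miocene (23.03–5.333); D = 265.7 Ma → Guadalupian (273.01–259.51); E = 0.65 Ma → Pleistocene (2.58–0.0117).

A — Terreneuvian; B — Cisuralian; C — Miocene; D — Guadalupian; E — Pleistocene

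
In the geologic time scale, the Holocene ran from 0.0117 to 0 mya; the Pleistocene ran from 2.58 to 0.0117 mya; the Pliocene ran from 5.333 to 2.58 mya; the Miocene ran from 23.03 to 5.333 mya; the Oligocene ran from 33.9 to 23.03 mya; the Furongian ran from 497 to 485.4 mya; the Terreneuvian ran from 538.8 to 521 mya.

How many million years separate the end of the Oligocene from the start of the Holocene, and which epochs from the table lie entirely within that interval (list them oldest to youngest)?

End of Oligocene = 23.03 Ma; start of Holocene = 0.0117 Ma.
Gap = 23.03 − 0.0117 = 23.0183 Myr.
Epochs wholly inside 23.03–0.0117 Ma: Miocene (23.03–5.333), Pliocene (5.333–2.58), Pleistocene (2.58–0.0117).

23.0183 million years; Miocene, Pliocene, Pleistocene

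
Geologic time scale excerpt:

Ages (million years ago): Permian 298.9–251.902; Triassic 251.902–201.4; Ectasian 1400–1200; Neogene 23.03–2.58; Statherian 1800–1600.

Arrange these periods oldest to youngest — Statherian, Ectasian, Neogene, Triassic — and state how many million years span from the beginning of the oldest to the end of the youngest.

Statherian → Ectasian → Triassic → Neogene; total span 1797.42 Myr

Start ages (Ma): Statherian 1800, Ectasian 1400, Triassic 251.902, Neogene 23.03.
Ordered oldest to youngest: Statherian, Ectasian, Triassic, Neogene.
Span = 1800 − 2.58 = 1797.42 Myr.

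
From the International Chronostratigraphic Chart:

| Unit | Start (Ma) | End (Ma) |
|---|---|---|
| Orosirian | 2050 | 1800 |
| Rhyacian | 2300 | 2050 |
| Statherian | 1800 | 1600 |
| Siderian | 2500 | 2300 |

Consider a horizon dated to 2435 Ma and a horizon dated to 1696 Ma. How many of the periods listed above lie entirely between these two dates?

2435 Ma sits inside the Siderian (2500–2300) and 1696 Ma inside the Statherian (1800–1600); neither of those is wholly between the two dates.
The listed periods lying completely between them are Rhyacian, Orosirian — 2 in all.

2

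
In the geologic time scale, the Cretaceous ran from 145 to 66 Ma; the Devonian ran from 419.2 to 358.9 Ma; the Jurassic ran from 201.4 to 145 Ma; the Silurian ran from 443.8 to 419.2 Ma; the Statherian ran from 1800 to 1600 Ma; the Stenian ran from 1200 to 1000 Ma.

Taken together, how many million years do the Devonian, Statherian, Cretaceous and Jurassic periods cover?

395.7 million years

Each duration: Devonian = 60.3; Statherian = 200; Cretaceous = 79; Jurassic = 56.4.
Sum: 60.3 + 200 + 79 + 56.4 = 395.7 Myr.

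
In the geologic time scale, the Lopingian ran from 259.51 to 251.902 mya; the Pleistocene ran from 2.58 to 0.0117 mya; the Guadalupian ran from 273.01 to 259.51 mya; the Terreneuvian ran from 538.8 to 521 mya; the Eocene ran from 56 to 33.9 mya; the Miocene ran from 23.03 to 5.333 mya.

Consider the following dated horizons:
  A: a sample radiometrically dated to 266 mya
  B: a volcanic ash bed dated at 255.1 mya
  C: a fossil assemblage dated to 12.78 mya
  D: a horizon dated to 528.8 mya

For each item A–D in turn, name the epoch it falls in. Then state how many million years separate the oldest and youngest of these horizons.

A — Guadalupian; B — Lopingian; C — Miocene; D — Terreneuvian; span 516.02 million years

A: 266 Ma lies in 273.01–259.51 Ma, so Guadalupian.
B: 255.1 Ma lies in 259.51–251.902 Ma, so Lopingian.
C: 12.78 Ma lies in 23.03–5.333 Ma, so Miocene.
D: 528.8 Ma lies in 538.8–521 Ma, so Terreneuvian.
Oldest = 528.8 Ma, youngest = 12.78 Ma → span 516.02 Myr.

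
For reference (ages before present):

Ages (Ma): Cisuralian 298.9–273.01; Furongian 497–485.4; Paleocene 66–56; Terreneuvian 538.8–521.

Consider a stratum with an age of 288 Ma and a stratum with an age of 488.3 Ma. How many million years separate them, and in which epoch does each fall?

Elapsed time: 488.3 − 288 = 200.3 Myr.
288 Ma lies within 298.9–273.01 Ma: Cisuralian.
488.3 Ma lies within 497–485.4 Ma: Furongian.

200.3 million years apart; the first in the Cisuralian, the second in the Furongian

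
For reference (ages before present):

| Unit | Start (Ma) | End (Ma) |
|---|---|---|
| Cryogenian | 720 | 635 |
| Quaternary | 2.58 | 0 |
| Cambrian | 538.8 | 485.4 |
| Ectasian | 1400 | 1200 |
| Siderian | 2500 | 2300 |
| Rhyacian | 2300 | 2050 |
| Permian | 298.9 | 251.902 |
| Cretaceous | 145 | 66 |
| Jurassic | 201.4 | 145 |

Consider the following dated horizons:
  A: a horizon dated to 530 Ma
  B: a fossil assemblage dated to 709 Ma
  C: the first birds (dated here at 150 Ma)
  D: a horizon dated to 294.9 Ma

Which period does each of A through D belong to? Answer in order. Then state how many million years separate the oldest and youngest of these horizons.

A — Cambrian; B — Cryogenian; C — Jurassic; D — Permian; span 559 million years

A: 530 Ma lies in 538.8–485.4 Ma, so Cambrian.
B: 709 Ma lies in 720–635 Ma, so Cryogenian.
C: 150 Ma lies in 201.4–145 Ma, so Jurassic.
D: 294.9 Ma lies in 298.9–251.902 Ma, so Permian.
Oldest = 709 Ma, youngest = 150 Ma → span 559 Myr.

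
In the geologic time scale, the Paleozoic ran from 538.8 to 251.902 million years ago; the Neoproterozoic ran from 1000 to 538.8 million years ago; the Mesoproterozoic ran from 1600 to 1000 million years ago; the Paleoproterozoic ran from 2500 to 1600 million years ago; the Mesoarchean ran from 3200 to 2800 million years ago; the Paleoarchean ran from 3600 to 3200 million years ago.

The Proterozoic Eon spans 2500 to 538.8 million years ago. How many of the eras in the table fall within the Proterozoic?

Eras inside 2500–538.8 Ma: Paleoproterozoic, Mesoproterozoic, Neoproterozoic — 3 in total.

3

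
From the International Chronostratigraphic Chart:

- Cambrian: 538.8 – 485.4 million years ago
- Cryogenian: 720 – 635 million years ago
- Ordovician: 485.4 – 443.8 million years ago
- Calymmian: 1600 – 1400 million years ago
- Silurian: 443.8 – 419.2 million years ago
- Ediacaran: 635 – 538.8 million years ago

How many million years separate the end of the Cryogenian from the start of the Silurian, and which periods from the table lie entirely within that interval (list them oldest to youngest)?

191.2 million years; Ediacaran, Cambrian, Ordovician

End of Cryogenian = 635 Ma; start of Silurian = 443.8 Ma.
Gap = 635 − 443.8 = 191.2 Myr.
Periods wholly inside 635–443.8 Ma: Ediacaran (635–538.8), Cambrian (538.8–485.4), Ordovician (485.4–443.8).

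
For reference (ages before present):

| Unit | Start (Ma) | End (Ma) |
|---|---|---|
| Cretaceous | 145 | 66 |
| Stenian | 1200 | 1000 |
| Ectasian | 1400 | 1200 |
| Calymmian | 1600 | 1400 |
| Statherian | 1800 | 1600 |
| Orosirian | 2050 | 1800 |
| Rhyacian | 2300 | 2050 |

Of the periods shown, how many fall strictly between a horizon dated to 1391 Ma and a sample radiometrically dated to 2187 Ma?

The older date is 2187 Ma and the younger is 1391 Ma.
Periods with start < 2187 and end > 1391 Ma: Orosirian (2050–1800), Statherian (1800–1600), Calymmian (1600–1400).
That is 3 complete periods.

3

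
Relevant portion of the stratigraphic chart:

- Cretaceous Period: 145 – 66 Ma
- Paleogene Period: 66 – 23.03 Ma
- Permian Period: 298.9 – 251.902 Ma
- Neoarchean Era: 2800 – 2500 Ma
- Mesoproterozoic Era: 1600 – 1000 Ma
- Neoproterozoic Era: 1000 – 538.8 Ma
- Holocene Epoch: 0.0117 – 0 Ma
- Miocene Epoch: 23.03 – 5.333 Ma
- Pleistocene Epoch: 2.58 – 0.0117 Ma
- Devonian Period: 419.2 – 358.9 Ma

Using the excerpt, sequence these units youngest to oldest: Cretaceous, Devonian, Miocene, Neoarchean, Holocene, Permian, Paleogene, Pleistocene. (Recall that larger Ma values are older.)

Sorting by start age (ascending Ma, since larger Ma = older): Holocene start 0.0117, Pleistocene start 2.58, Miocene start 23.03, Paleogene start 66, Cretaceous start 145, Permian start 298.9, Devonian start 419.2, Neoarchean start 2800.

Holocene → Pleistocene → Miocene → Paleogene → Cretaceous → Permian → Devonian → Neoarchean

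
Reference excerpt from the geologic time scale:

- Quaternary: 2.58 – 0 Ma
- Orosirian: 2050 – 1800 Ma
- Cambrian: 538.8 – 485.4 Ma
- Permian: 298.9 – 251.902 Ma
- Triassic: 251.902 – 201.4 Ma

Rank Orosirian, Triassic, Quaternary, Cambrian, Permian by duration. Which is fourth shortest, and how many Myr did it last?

Start − end for each: Orosirian 2050 − 1800 = 250; Triassic 251.902 − 201.4 = 50.502; Quaternary 2.58 − 0 = 2.58; Cambrian 538.8 − 485.4 = 53.4; Permian 298.9 − 251.902 = 46.998.
Ranking these from shortest: Quaternary < Permian < Triassic < Cambrian < Orosirian.
Position 4 in that ranking is Cambrian, which lasted 53.4 Myr.

Cambrian, 53.4 million years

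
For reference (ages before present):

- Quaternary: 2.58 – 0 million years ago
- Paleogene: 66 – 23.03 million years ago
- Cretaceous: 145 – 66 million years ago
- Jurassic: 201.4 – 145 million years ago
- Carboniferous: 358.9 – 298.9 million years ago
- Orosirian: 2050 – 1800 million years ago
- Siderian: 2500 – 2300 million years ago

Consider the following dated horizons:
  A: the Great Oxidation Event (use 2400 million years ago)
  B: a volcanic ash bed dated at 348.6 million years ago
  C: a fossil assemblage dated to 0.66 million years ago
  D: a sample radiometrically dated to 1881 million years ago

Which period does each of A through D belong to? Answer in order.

A — Siderian; B — Carboniferous; C — Quaternary; D — Orosirian

Match each age against the start–end ranges in the excerpt: A = 2400 Ma → Siderian (2500–2300); B = 348.6 Ma → Carboniferous (358.9–298.9); C = 0.66 Ma → Quaternary (2.58–0); D = 1881 Ma → Orosirian (2050–1800).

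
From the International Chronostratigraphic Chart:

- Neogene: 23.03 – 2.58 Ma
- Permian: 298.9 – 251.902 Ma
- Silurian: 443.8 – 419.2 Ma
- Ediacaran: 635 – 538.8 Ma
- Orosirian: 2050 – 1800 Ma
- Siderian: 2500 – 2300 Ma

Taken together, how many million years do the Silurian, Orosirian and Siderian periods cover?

Duration is start − end for each: (443.8 − 419.2) + (2050 − 1800) + (2500 − 2300).
That is 24.6 + 250 + 200, which totals 474.6 million years.

474.6 million years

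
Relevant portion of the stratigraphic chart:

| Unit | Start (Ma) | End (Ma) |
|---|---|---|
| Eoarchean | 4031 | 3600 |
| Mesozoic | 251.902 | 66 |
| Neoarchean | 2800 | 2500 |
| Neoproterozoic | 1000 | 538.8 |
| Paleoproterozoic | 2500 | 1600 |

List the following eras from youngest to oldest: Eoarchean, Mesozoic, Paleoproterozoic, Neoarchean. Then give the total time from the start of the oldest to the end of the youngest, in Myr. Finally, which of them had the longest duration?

From the excerpt: Eoarchean 4031–3600; Mesozoic 251.902–66; Paleoproterozoic 2500–1600; Neoarchean 2800–2500 (Ma).
Larger Ma is earlier, so the oldest is Eoarchean and the youngest is Mesozoic; youngest to oldest: Mesozoic, Paleoproterozoic, Neoarchean, Eoarchean.
Oldest start 4031 minus youngest end 66 gives 3965 Myr overall.
Individual lengths (start − end): Neoarchean 300; Paleoproterozoic 900; Eoarchean 431; Mesozoic 185.902. The largest is Paleoproterozoic at 900 Myr.

Mesozoic, Paleoproterozoic, Neoarchean, Eoarchean; total span 3965 Myr; longest is Paleoproterozoic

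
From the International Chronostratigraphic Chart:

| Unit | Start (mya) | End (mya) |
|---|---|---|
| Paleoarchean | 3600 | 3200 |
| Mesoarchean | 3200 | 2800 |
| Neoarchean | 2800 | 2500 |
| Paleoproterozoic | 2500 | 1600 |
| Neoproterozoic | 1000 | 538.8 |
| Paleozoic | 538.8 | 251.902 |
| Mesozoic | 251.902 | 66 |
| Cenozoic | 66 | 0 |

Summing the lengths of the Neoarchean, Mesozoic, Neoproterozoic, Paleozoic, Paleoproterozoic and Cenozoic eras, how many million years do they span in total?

Each duration: Neoarchean = 300; Mesozoic = 185.902; Neoproterozoic = 461.2; Paleozoic = 286.898; Paleoproterozoic = 900; Cenozoic = 66.
Sum: 300 + 185.902 + 461.2 + 286.898 + 900 + 66 = 2200 Myr.

2200 million years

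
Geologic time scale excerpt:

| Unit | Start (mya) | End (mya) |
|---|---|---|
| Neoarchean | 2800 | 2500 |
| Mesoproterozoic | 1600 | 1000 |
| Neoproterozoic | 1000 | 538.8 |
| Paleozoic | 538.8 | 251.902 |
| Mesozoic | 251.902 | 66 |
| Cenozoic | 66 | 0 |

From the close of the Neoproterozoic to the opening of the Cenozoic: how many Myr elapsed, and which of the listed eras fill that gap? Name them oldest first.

472.8 million years; Paleozoic, Mesozoic

The Neoproterozoic closes at 538.8 Ma and the Cenozoic opens at 66 Ma, so the interval is 538.8 − 66 = 472.8 Myr.
An era fits inside if it starts at or after 538.8 Ma and ends at or before 66 Ma; oldest first that gives Paleozoic, Mesozoic.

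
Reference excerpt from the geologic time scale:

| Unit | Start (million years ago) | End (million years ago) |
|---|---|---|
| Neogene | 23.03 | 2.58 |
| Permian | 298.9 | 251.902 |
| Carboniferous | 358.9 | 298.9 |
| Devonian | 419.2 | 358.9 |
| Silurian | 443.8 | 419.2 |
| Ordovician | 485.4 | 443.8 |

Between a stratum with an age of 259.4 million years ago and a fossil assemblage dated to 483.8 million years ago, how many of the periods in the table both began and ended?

483.8 Ma sits inside the Ordovician (485.4–443.8) and 259.4 Ma inside the Permian (298.9–251.902); neither of those is wholly between the two dates.
The listed periods lying completely between them are Silurian, Devonian, Carboniferous — 3 in all.

3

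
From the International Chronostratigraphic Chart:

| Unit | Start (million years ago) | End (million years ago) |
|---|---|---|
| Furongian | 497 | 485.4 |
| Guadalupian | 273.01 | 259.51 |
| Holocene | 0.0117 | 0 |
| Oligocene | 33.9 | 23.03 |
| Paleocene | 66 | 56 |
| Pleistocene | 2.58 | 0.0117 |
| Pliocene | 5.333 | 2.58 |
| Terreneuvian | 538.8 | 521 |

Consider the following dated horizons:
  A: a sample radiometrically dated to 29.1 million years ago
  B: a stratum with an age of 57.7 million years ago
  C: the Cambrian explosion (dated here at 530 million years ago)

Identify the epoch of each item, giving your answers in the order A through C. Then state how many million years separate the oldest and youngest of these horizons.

A — Oligocene; B — Paleocene; C — Terreneuvian; span 500.9 million years

Match each age against the start–end ranges in the excerpt: A = 29.1 Ma → Oligocene (33.9–23.03); B = 57.7 Ma → Paleocene (66–56); C = 530 Ma → Terreneuvian (538.8–521).
The largest age is 530 Ma and the smallest is 29.1 Ma; their difference is 500.9 Myr.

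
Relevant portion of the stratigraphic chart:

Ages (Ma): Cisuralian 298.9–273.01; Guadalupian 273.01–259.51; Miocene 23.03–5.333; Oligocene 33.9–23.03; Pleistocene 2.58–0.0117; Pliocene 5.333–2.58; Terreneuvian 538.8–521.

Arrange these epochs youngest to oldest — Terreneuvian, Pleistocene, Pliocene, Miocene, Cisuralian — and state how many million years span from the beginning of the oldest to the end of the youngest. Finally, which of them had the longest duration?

Start ages (Ma): Terreneuvian 538.8, Cisuralian 298.9, Miocene 23.03, Pliocene 5.333, Pleistocene 2.58.
Ordered youngest to oldest: Pleistocene, Pliocene, Miocene, Cisuralian, Terreneuvian.
Span = 538.8 − 0.0117 = 538.7883 Myr.
Durations: Pliocene 2.753, Terreneuvian 17.8, Pleistocene 2.5683, Cisuralian 25.89, Miocene 17.697 → longest is Cisuralian (25.89 Myr).

Pleistocene → Pliocene → Miocene → Cisuralian → Terreneuvian; total span 538.7883 Myr; longest is Cisuralian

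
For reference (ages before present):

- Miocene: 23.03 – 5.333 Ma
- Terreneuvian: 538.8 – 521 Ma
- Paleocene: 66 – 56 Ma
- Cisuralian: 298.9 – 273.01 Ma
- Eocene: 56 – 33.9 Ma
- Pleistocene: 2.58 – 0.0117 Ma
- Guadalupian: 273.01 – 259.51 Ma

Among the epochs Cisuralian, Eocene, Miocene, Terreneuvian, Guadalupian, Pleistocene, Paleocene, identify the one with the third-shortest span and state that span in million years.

Start − end for each: Cisuralian 298.9 − 273.01 = 25.89; Eocene 56 − 33.9 = 22.1; Miocene 23.03 − 5.333 = 17.697; Terreneuvian 538.8 − 521 = 17.8; Guadalupian 273.01 − 259.51 = 13.5; Pleistocene 2.58 − 0.0117 = 2.5683; Paleocene 66 − 56 = 10.
Ranking these from shortest: Pleistocene < Paleocene < Guadalupian < Miocene < Terreneuvian < Eocene < Cisuralian.
Position 3 in that ranking is Guadalupian, which lasted 13.5 Myr.

Guadalupian, 13.5 million years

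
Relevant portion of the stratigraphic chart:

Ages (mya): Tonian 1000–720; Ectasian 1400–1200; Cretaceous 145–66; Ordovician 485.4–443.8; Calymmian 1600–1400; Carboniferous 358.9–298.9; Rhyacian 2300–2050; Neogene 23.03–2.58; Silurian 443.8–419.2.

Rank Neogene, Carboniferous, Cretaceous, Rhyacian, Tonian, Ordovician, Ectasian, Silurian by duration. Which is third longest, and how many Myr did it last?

Ectasian, 200 million years

Start − end for each: Neogene 23.03 − 2.58 = 20.45; Carboniferous 358.9 − 298.9 = 60; Cretaceous 145 − 66 = 79; Rhyacian 2300 − 2050 = 250; Tonian 1000 − 720 = 280; Ordovician 485.4 − 443.8 = 41.6; Ectasian 1400 − 1200 = 200; Silurian 443.8 − 419.2 = 24.6.
Ranking these from longest: Tonian > Rhyacian > Ectasian > Cretaceous > Carboniferous > Ordovician > Silurian > Neogene.
Position 3 in that ranking is Ectasian, which lasted 200 Myr.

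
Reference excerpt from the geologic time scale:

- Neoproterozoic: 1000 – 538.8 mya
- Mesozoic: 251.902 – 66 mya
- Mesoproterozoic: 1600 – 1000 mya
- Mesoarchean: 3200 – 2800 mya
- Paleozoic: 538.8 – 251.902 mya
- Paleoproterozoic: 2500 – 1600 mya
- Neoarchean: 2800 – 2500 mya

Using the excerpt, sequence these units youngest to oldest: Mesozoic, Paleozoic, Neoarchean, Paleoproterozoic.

The oldest of these is Neoarchean (starts 2800 Ma) and the youngest is Mesozoic (ends 66 Ma).
In between, by decreasing start age: Paleoproterozoic (2500), Paleozoic (538.8).
Listing youngest first means reversing that sequence.

Mesozoic → Paleozoic → Paleoproterozoic → Neoarchean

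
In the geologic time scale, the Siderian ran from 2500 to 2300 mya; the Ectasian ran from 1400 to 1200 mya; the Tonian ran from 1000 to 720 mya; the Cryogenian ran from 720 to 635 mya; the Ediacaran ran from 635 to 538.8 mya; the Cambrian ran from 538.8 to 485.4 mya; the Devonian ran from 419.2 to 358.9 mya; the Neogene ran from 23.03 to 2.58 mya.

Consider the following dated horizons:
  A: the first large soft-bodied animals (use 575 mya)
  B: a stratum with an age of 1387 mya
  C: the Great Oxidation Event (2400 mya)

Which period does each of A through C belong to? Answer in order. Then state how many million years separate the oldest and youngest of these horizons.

A: 575 Ma lies in 635–538.8 Ma, so Ediacaran.
B: 1387 Ma lies in 1400–1200 Ma, so Ectasian.
C: 2400 Ma lies in 2500–2300 Ma, so Siderian.
Oldest = 2400 Ma, youngest = 575 Ma → span 1825 Myr.

A — Ediacaran; B — Ectasian; C — Siderian; span 1825 million years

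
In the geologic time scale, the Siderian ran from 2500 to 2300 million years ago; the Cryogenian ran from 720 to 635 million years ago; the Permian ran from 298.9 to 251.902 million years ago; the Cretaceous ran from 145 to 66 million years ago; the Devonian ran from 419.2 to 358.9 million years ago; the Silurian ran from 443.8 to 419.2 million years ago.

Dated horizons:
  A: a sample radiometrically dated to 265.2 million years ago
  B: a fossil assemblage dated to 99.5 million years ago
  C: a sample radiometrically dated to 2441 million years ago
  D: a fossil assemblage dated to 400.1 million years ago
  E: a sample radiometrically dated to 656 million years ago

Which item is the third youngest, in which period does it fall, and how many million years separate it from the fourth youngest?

Sorted youngest-first by Ma: B (99.5), A (265.2), D (400.1), E (656), C (2441).
The third youngest is D at 400.1 Ma, which lies in 419.2–358.9 Ma: the Devonian.
The fourth youngest is E at 656 Ma; separation = |400.1 − 656| = 255.9 Myr.

D, in the Devonian; 255.9 million years to E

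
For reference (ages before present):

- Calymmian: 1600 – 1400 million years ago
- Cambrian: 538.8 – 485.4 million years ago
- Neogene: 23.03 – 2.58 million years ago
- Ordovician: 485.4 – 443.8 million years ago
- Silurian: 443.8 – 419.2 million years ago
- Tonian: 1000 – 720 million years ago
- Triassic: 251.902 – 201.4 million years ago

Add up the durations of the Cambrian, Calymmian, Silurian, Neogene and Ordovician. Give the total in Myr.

Each duration: Cambrian = 53.4; Calymmian = 200; Silurian = 24.6; Neogene = 20.45; Ordovician = 41.6.
Sum: 53.4 + 200 + 24.6 + 20.45 + 41.6 = 340.05 Myr.

340.05 million years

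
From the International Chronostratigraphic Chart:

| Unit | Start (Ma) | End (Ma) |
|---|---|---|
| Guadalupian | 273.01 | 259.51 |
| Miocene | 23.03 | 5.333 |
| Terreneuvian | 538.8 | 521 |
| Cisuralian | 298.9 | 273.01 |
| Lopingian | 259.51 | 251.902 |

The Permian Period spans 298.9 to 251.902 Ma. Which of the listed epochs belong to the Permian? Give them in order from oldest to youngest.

Epochs with both bounds inside 298.9–251.902 Ma: Cisuralian (298.9–273.01), Guadalupian (273.01–259.51), Lopingian (259.51–251.902).

Cisuralian, Guadalupian, Lopingian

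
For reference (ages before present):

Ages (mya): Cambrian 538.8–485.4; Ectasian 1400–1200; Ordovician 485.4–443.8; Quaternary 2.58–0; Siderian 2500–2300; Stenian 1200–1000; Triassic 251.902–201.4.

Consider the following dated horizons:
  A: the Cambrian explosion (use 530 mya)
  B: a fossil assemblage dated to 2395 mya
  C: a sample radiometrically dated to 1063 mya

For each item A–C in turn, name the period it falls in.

A: 530 Ma lies in 538.8–485.4 Ma, so Cambrian.
B: 2395 Ma lies in 2500–2300 Ma, so Siderian.
C: 1063 Ma lies in 1200–1000 Ma, so Stenian.

A — Cambrian; B — Siderian; C — Stenian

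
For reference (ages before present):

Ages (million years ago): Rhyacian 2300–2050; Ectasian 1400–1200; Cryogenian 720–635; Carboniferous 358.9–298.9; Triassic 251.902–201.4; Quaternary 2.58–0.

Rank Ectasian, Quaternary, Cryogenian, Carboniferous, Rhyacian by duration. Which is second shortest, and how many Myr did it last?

Start − end for each: Ectasian 1400 − 1200 = 200; Quaternary 2.58 − 0 = 2.58; Cryogenian 720 − 635 = 85; Carboniferous 358.9 − 298.9 = 60; Rhyacian 2300 − 2050 = 250.
Ranking these from shortest: Quaternary < Carboniferous < Cryogenian < Ectasian < Rhyacian.
Position 2 in that ranking is Carboniferous, which lasted 60 Myr.

Carboniferous, 60 million years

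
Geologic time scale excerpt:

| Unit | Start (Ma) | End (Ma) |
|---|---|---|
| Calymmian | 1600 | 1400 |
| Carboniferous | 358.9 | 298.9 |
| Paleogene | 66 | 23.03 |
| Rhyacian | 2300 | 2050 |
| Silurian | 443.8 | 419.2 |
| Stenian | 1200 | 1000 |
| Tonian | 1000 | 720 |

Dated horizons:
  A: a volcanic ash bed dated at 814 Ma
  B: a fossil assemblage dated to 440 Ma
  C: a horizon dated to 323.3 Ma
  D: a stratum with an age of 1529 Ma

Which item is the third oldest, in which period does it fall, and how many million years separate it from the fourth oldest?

B, in the Silurian; 116.7 million years to C

Larger Ma means older, so oldest first: D 1529 > A 814 > B 440 > C 323.3.
Counting 3 along gives B (440 Ma); the excerpt puts that inside the Silurian, 443.8–419.2 Ma.
Next in line is C (323.3 Ma), and 440 − 323.3 = 116.7 Myr.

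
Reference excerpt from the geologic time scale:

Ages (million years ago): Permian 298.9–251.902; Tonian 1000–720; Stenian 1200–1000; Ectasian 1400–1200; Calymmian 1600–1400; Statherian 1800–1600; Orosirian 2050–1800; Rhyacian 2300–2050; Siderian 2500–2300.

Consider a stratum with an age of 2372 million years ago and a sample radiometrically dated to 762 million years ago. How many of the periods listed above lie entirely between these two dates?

6

The older date is 2372 Ma and the younger is 762 Ma.
Periods with start < 2372 and end > 762 Ma: Rhyacian (2300–2050), Orosirian (2050–1800), Statherian (1800–1600), Calymmian (1600–1400), Ectasian (1400–1200), Stenian (1200–1000).
That is 6 complete periods.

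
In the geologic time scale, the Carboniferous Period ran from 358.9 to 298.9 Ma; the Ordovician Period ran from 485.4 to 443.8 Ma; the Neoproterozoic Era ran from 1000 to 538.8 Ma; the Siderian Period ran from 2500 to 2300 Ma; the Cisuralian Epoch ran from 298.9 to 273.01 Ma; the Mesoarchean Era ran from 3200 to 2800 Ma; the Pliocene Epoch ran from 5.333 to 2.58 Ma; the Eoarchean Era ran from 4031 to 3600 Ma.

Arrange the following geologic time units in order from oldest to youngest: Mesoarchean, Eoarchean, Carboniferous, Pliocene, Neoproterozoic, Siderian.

The oldest of these is Eoarchean (starts 4031 Ma) and the youngest is Pliocene (ends 2.58 Ma).
In between, by decreasing start age: Mesoarchean (3200), Siderian (2500), Neoproterozoic (1000), Carboniferous (358.9).

Eoarchean → Mesoarchean → Siderian → Neoproterozoic → Carboniferous → Pliocene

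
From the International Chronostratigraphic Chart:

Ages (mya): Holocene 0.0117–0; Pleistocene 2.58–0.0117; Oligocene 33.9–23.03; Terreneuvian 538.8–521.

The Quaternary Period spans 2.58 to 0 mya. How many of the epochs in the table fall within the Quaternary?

2

Epochs inside 2.58–0 Ma: Pleistocene, Holocene — 2 in total.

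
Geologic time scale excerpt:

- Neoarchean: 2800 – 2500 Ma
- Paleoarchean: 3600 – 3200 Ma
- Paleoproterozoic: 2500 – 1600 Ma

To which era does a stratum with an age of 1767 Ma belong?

1767 Ma lies between 2500 and 1600 Ma, so it falls in the Paleoproterozoic.

Paleoproterozoic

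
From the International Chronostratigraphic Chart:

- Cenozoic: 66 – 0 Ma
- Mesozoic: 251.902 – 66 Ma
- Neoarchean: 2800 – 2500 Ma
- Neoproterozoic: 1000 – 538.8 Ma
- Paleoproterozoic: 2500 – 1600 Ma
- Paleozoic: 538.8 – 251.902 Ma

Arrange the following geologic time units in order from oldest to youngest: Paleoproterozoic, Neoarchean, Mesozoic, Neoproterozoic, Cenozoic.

Sorting by start age (descending Ma, since larger Ma = older): Neoarchean began 2800, Paleoproterozoic began 2500, Neoproterozoic began 1000, Mesozoic began 251.902, Cenozoic began 66.

Neoarchean, then Paleoproterozoic, then Neoproterozoic, then Mesozoic, then Cenozoic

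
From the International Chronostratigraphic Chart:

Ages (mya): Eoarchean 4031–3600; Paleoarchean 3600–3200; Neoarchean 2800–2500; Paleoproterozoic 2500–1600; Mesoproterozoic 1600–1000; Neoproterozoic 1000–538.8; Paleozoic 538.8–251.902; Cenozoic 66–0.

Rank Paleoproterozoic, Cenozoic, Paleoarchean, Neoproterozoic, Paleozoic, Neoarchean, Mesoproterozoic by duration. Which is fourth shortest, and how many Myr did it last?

Paleoarchean, 400 million years

Durations: Paleoproterozoic 900; Cenozoic 66; Paleoarchean 400; Neoproterozoic 461.2; Paleozoic 286.898; Neoarchean 300; Mesoproterozoic 600 Myr.
Sorted shortest-first: Cenozoic (66), Paleozoic (286.898), Neoarchean (300), Paleoarchean (400), Neoproterozoic (461.2), Mesoproterozoic (600), Paleoproterozoic (900).
The fourth shortest is Paleoarchean at 400 Myr.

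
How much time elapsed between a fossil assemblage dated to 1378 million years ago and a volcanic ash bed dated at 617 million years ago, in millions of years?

1378 − 617 = 761 million years.

761 million years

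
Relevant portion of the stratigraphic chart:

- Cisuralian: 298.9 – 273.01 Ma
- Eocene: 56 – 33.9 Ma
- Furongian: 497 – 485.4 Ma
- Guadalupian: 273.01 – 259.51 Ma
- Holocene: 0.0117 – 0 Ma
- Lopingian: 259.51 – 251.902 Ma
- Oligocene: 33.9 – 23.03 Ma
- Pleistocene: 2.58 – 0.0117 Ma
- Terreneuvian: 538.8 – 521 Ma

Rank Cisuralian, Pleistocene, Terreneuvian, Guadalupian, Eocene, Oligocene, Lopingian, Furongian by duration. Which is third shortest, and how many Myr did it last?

Oligocene, 10.87 million years

Durations: Cisuralian 25.89; Pleistocene 2.5683; Terreneuvian 17.8; Guadalupian 13.5; Eocene 22.1; Oligocene 10.87; Lopingian 7.608; Furongian 11.6 Myr.
Sorted shortest-first: Pleistocene (2.5683), Lopingian (7.608), Oligocene (10.87), Furongian (11.6), Guadalupian (13.5), Terreneuvian (17.8), Eocene (22.1), Cisuralian (25.89).
The third shortest is Oligocene at 10.87 Myr.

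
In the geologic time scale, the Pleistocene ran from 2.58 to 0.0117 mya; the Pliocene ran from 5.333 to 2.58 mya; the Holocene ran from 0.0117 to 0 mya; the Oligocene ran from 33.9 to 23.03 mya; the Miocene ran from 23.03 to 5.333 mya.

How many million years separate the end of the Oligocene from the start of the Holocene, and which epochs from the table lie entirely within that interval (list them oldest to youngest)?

23.0183 million years; Miocene, Pliocene, Pleistocene

End of Oligocene = 23.03 Ma; start of Holocene = 0.0117 Ma.
Gap = 23.03 − 0.0117 = 23.0183 Myr.
Epochs wholly inside 23.03–0.0117 Ma: Miocene (23.03–5.333), Pliocene (5.333–2.58), Pleistocene (2.58–0.0117).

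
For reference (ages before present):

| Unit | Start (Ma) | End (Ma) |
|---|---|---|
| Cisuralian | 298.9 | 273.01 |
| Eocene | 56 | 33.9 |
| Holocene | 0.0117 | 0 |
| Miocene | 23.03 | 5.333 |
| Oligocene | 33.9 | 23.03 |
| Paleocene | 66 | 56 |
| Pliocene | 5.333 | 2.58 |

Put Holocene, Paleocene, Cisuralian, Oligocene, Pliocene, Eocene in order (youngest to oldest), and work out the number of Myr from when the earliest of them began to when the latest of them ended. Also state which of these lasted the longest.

Holocene, Pliocene, Oligocene, Eocene, Paleocene, Cisuralian; total span 298.9 Myr; longest is Cisuralian

From the excerpt: Holocene 0.0117–0; Paleocene 66–56; Cisuralian 298.9–273.01; Oligocene 33.9–23.03; Pliocene 5.333–2.58; Eocene 56–33.9 (Ma).
Larger Ma is earlier, so the oldest is Cisuralian and the youngest is Holocene; youngest to oldest: Holocene, Pliocene, Oligocene, Eocene, Paleocene, Cisuralian.
Oldest start 298.9 minus youngest end 0 gives 298.9 Myr overall.
Individual lengths (start − end): Eocene 22.1; Holocene 0.0117; Cisuralian 25.89; Pliocene 2.753; Paleocene 10; Oligocene 10.87. The largest is Cisuralian at 25.89 Myr.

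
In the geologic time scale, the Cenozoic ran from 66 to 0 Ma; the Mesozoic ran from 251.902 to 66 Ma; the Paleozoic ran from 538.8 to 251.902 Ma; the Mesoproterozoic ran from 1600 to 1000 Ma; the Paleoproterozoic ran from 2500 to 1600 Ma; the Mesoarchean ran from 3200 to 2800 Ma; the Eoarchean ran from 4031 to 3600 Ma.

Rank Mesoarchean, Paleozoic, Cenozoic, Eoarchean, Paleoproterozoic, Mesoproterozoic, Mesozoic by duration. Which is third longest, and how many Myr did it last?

Eoarchean, 431 million years

Durations: Mesoarchean 400; Paleozoic 286.898; Cenozoic 66; Eoarchean 431; Paleoproterozoic 900; Mesoproterozoic 600; Mesozoic 185.902 Myr.
Sorted longest-first: Paleoproterozoic (900), Mesoproterozoic (600), Eoarchean (431), Mesoarchean (400), Paleozoic (286.898), Mesozoic (185.902), Cenozoic (66).
The third longest is Eoarchean at 431 Myr.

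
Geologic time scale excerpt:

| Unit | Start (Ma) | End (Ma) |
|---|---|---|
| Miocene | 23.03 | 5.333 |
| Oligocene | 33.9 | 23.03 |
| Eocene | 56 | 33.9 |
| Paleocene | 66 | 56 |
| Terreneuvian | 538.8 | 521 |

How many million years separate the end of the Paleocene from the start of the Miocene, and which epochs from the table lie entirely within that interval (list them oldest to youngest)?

The Paleocene closes at 56 Ma and the Miocene opens at 23.03 Ma, so the interval is 56 − 23.03 = 32.97 Myr.
An epoch fits inside if it starts at or after 56 Ma and ends at or before 23.03 Ma; oldest first that gives Eocene, Oligocene.

32.97 million years; Eocene, Oligocene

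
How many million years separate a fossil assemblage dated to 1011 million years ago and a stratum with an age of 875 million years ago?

1011 − 875 = 136 million years.

136 million years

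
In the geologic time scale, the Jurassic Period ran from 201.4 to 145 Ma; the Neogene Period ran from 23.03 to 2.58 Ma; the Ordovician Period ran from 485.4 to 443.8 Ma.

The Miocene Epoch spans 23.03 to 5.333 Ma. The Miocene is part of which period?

The Miocene (23.03–5.333 Ma) lies entirely within 23.03–2.58 Ma, the Neogene Period.

Neogene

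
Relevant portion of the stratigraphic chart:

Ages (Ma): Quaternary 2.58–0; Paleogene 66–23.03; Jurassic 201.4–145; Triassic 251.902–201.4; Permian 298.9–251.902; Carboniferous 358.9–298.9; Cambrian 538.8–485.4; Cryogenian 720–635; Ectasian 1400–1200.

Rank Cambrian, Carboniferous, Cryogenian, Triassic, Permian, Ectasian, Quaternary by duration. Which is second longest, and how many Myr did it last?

Cryogenian, 85 million years

Durations: Cambrian 53.4; Carboniferous 60; Cryogenian 85; Triassic 50.502; Permian 46.998; Ectasian 200; Quaternary 2.58 Myr.
Sorted longest-first: Ectasian (200), Cryogenian (85), Carboniferous (60), Cambrian (53.4), Triassic (50.502), Permian (46.998), Quaternary (2.58).
The second longest is Cryogenian at 85 Myr.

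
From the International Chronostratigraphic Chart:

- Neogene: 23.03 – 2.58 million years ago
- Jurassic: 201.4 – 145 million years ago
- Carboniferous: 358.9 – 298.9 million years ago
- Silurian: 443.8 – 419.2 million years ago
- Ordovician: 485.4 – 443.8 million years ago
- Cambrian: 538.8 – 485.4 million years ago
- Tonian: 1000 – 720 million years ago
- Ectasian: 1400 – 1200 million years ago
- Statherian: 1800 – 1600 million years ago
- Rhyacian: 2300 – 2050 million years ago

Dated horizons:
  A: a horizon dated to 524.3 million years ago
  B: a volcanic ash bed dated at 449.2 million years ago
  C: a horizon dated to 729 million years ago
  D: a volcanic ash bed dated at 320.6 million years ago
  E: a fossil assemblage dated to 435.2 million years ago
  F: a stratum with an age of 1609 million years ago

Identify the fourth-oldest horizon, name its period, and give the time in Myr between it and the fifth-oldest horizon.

B, in the Ordovician; 14 million years to E

Larger Ma means older, so oldest first: F 1609 > C 729 > A 524.3 > B 449.2 > E 435.2 > D 320.6.
Counting 4 along gives B (449.2 Ma); the excerpt puts that inside the Ordovician, 485.4–443.8 Ma.
Next in line is E (435.2 Ma), and 449.2 − 435.2 = 14 Myr.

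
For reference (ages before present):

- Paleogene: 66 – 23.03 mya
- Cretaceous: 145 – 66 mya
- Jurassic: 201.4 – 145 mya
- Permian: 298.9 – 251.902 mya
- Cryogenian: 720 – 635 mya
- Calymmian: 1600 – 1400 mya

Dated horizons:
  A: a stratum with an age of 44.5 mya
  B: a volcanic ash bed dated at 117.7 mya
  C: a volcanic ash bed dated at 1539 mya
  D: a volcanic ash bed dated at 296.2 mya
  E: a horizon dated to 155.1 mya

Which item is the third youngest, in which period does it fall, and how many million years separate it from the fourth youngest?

Sorted youngest-first by Ma: A (44.5), B (117.7), E (155.1), D (296.2), C (1539).
The third youngest is E at 155.1 Ma, which lies in 201.4–145 Ma: the Jurassic.
The fourth youngest is D at 296.2 Ma; separation = |155.1 − 296.2| = 141.1 Myr.

E, in the Jurassic; 141.1 million years to D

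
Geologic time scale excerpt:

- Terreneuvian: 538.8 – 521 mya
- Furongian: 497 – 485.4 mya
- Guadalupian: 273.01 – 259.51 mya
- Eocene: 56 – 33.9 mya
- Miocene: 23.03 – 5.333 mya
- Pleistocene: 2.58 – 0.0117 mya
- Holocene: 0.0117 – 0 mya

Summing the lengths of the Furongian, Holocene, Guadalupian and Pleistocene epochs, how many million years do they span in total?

27.68 million years

Each duration: Furongian = 11.6; Holocene = 0.0117; Guadalupian = 13.5; Pleistocene = 2.5683.
Sum: 11.6 + 0.0117 + 13.5 + 2.5683 = 27.68 Myr.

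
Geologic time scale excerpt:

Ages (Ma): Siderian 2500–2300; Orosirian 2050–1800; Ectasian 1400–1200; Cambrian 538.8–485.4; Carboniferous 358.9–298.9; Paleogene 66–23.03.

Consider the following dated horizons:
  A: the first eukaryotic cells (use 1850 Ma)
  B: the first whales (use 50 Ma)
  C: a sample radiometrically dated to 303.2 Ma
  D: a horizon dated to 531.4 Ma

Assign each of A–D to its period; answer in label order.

A: 1850 Ma lies in 2050–1800 Ma, so Orosirian.
B: 50 Ma lies in 66–23.03 Ma, so Paleogene.
C: 303.2 Ma lies in 358.9–298.9 Ma, so Carboniferous.
D: 531.4 Ma lies in 538.8–485.4 Ma, so Cambrian.

A — Orosirian; B — Paleogene; C — Carboniferous; D — Cambrian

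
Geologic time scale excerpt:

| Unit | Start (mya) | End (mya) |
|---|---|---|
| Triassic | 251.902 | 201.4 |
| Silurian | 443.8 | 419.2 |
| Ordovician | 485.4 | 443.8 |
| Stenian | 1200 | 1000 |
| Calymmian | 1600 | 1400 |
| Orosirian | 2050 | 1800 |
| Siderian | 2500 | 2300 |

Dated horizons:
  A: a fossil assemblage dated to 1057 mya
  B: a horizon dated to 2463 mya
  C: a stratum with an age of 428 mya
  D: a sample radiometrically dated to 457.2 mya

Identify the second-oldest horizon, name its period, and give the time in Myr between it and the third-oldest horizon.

Larger Ma means older, so oldest first: B 2463 > A 1057 > D 457.2 > C 428.
Counting 2 along gives A (1057 Ma); the excerpt puts that inside the Stenian, 1200–1000 Ma.
Next in line is D (457.2 Ma), and 1057 − 457.2 = 599.8 Myr.

A, in the Stenian; 599.8 million years to D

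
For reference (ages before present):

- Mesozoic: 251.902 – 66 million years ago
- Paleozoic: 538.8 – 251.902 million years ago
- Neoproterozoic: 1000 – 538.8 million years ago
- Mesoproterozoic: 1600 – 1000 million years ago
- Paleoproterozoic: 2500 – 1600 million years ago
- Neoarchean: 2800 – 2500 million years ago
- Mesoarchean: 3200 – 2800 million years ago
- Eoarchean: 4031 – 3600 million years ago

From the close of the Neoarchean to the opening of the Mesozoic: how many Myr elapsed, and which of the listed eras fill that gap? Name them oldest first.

The Neoarchean closes at 2500 Ma and the Mesozoic opens at 251.902 Ma, so the interval is 2500 − 251.902 = 2248.098 Myr.
An era fits inside if it starts at or after 2500 Ma and ends at or before 251.902 Ma; oldest first that gives Paleoproterozoic, Mesoproterozoic, Neoproterozoic, Paleozoic.

2248.098 million years; Paleoproterozoic, Mesoproterozoic, Neoproterozoic, Paleozoic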